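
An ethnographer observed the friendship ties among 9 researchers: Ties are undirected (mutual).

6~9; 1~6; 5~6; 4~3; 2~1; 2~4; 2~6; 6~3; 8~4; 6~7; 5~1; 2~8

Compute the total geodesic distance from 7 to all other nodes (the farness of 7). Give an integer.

Distances from 7: 1:2, 2:2, 3:2, 4:3, 5:2, 6:1, 8:3, 9:2.
Sum = 2 + 2 + 2 + 3 + 2 + 1 + 3 + 2 = 17.

17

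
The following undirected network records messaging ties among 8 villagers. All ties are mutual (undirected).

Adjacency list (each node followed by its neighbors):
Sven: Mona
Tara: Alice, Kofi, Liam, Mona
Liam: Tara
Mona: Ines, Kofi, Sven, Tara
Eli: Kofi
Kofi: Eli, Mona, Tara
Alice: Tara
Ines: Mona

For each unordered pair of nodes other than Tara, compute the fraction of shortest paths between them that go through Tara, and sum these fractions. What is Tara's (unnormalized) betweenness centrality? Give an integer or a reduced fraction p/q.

11

Pairs whose geodesics pass through Tara — Mona–Liam: 1; Mona–Alice: 1; Liam–Eli: 1; Liam–Alice: 1; Liam–Ines: 1; Liam–Kofi: 1; Liam–Sven: 1; Eli–Alice: 1; Alice–Ines: 1; Alice–Kofi: 1; Alice–Sven: 1.
All other pairs contribute 0.
Summing the contributions gives betweenness(Tara) = 11.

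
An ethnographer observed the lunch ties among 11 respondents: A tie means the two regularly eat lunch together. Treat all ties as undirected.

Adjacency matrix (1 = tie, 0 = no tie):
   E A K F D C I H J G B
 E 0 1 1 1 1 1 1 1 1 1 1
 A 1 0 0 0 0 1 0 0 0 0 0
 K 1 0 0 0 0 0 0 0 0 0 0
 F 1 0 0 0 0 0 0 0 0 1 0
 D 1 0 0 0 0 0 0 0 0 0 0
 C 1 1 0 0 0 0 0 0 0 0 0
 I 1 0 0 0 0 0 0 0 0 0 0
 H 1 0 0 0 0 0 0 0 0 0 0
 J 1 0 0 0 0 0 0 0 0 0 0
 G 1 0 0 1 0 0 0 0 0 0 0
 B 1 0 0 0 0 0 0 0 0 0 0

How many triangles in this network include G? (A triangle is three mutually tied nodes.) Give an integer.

G's neighbors: E and F.
Neighbor pairs that are themselves tied: G–E–F. Each forms one triangle with G, for 1 in total.

1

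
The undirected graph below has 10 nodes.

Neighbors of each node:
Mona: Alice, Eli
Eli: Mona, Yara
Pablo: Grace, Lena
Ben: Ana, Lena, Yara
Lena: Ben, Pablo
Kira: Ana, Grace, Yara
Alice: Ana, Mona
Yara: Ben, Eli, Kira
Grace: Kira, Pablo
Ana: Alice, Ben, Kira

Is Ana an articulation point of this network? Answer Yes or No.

Even without Ana, every remaining node can still reach every other (the residual graph is connected), so Ana is not a cut vertex.

No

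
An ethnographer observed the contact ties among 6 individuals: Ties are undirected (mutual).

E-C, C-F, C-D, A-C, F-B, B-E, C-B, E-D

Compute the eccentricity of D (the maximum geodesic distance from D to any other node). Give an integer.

Distances from D: A:2, B:2, C:1, E:1, F:2.
The largest is 2 (to B, F, and A), so the eccentricity of D is 2.

2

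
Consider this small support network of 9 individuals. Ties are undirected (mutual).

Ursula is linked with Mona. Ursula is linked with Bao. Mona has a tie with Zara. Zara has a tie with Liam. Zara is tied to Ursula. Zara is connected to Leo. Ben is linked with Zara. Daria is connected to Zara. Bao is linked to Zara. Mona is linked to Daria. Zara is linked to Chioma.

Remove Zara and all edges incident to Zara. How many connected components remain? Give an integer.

5

Without Zara, the remaining ties split the others into: {Chioma}; {Liam}; {Bao, Daria, Mona, Ursula}; {Ben}; {Leo}.
That's 5 separate components.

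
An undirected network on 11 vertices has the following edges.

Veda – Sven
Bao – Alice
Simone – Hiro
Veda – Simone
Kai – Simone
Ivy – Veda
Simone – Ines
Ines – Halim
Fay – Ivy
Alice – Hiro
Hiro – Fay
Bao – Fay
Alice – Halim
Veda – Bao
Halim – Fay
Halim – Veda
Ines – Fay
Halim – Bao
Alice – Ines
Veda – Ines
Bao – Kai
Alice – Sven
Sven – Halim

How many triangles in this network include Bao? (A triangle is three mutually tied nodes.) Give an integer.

3

Bao's neighbors: Alice, Fay, Halim, Kai, and Veda.
Neighbor pairs that are themselves tied: Bao–Alice–Halim; Bao–Fay–Halim; Bao–Halim–Veda. Each forms one triangle with Bao, for 3 in total.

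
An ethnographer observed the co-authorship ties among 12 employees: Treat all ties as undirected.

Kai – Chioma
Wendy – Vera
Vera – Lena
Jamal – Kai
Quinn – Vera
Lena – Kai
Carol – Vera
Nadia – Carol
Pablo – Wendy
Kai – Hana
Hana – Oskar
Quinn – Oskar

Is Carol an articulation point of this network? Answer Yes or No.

Removing Carol leaves {Chioma, Hana, Jamal, Kai, Lena, Oskar, Pablo, Quinn, Vera, and Wendy} with no path to {Nadia}, so the network splits into 2 components. Carol is a cut vertex.

Yes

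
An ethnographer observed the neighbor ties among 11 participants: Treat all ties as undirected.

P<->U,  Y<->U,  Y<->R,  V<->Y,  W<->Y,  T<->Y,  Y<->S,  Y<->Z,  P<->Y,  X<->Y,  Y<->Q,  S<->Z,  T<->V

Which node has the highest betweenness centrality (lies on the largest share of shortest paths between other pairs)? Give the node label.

Unnormalized betweenness of each node: P:0, Q:0, R:0, S:0, T:0, U:0, V:0, W:0, X:0, Y:42, Z:0.
Y has the largest value, 42, making it the main broker — the node through which the most shortest paths run.

Y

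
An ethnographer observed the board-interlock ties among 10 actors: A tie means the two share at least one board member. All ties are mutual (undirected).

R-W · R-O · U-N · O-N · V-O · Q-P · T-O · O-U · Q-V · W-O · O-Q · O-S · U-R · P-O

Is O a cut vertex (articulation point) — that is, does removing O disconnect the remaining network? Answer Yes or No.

Yes

Removing O leaves {P, Q, and V} with no path to {N, R, U, and W}, so the network splits into 4 components. O is a cut vertex.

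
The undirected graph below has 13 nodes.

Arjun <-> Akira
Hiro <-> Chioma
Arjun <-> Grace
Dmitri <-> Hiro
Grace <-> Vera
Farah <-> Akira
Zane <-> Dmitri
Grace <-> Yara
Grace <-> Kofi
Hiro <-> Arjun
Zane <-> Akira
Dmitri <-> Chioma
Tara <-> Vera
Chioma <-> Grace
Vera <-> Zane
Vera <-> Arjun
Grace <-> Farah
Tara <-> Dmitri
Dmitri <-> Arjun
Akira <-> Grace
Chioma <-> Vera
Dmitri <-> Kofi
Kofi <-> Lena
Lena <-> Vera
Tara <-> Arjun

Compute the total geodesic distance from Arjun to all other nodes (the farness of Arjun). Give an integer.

Distances from Arjun: Akira:1, Chioma:2, Dmitri:1, Farah:2, Grace:1, Hiro:1, Kofi:2, Lena:2, Tara:1, Vera:1, Yara:2, Zane:2.
Sum = 1 + 2 + 1 + 2 + 1 + 1 + 2 + 2 + 1 + 1 + 2 + 2 = 18.

18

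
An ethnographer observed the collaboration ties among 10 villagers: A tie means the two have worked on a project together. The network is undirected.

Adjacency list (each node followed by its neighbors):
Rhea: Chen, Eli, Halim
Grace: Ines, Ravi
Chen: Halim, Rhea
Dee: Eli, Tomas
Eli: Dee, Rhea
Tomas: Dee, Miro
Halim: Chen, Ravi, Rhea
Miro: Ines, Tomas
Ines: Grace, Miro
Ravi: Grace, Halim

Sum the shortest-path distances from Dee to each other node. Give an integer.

23

Distances from Dee: Chen:3, Eli:1, Grace:4, Halim:3, Ines:3, Miro:2, Ravi:4, Rhea:2, Tomas:1.
Sum = 3 + 1 + 4 + 3 + 3 + 2 + 4 + 2 + 1 = 23.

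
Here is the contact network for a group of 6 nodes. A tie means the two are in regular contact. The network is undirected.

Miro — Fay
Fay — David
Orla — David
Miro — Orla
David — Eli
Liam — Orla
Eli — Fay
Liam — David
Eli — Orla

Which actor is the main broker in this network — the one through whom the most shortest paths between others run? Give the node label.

Orla

Unnormalized betweenness of each node: David:11/6, Eli:1/3, Fay:1, Liam:0, Miro:1/3, Orla:5/2.
Orla has the largest value, 5/2, making it the main broker — the node through which the most shortest paths run.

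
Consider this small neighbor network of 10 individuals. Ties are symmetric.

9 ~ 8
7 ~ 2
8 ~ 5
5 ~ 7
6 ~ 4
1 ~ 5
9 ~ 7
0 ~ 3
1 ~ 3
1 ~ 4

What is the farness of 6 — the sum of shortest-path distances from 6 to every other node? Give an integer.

31

Distances from 6: 0:4, 1:2, 2:5, 3:3, 4:1, 5:3, 7:4, 8:4, 9:5.
Sum = 4 + 2 + 5 + 3 + 1 + 3 + 4 + 4 + 5 = 31.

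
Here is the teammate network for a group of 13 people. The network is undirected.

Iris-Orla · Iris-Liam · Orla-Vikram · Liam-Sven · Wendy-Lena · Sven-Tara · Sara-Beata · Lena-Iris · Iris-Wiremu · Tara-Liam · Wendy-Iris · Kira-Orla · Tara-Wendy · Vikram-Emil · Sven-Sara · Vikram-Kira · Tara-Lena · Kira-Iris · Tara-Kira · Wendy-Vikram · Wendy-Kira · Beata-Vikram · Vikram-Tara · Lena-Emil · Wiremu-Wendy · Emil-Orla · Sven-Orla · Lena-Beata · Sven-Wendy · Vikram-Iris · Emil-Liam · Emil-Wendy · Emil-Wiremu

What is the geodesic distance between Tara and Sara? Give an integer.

2

One shortest route is Tara – Sven – Sara, which uses 2 edges, and Tara and Sara are not directly tied, so nothing shorter exists. So d(Tara,Sara) = 2.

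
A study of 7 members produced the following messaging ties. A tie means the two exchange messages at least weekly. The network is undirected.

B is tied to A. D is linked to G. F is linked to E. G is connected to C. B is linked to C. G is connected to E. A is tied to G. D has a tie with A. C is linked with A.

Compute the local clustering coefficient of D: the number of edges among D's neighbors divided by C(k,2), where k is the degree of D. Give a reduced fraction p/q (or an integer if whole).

1

D's neighbors: A and G (k = 2).
Possible neighbor pairs: C(2,2) = 1. Edges among them: A–G → e = 1.
Clustering(D) = 1/1.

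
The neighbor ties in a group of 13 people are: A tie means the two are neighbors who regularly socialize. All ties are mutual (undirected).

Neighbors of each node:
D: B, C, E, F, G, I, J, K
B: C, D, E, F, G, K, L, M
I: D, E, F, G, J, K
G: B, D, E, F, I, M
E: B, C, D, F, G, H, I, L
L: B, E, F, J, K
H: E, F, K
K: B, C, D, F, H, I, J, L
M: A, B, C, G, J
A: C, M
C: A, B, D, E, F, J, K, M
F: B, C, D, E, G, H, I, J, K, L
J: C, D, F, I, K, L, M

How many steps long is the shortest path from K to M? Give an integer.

2

One shortest route is K – B – M, which uses 2 edges, and K and M are not directly tied, so nothing shorter exists. So d(K,M) = 2.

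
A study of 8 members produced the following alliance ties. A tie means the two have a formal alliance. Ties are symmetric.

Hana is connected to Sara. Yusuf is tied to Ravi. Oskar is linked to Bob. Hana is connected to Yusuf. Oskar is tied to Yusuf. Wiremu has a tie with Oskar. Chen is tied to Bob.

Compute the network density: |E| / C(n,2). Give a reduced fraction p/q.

1/4

There are 7 edges and 8 nodes, so the maximum possible is C(8,2) = 28.
Density = 7/28 = 1/4.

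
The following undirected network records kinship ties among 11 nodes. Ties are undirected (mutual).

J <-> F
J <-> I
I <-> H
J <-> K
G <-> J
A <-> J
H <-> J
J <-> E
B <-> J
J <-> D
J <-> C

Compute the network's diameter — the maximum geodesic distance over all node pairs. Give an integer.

Eccentricity of each node (its greatest distance to any other): A:2, B:2, C:2, D:2, E:2, F:2, G:2, H:2, I:2, J:1, K:2.
The maximum eccentricity is 2, realized for instance by the pair B–A via B – J – A. So the diameter is 2.

2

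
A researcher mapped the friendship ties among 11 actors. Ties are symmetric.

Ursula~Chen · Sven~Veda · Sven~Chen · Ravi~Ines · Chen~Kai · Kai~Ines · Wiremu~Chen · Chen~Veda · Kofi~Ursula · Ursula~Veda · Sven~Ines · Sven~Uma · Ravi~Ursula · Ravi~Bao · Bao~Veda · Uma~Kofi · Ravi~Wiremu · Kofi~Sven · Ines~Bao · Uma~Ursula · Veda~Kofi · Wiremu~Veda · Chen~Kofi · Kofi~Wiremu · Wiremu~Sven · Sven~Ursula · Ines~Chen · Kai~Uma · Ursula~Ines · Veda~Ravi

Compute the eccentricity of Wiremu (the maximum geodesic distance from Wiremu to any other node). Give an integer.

2

Distances from Wiremu: Bao:2, Chen:1, Ines:2, Kai:2, Kofi:1, Ravi:1, Sven:1, Uma:2, Ursula:2, Veda:1.
The largest is 2 (to Ursula, Uma, Bao, Ines, and Kai), so the eccentricity of Wiremu is 2.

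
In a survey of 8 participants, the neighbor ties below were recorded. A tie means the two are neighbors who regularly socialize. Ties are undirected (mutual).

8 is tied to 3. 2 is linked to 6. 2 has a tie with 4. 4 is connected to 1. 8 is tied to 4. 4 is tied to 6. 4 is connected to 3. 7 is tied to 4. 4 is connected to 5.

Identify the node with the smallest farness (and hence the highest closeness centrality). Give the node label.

Farness (sum of distances to all others) for each node — 1:13, 2:12, 3:12, 4:7, 5:13, 6:12, 7:13, 8:12.
The smallest farness is 7, for 4, so 4 has the highest closeness.

4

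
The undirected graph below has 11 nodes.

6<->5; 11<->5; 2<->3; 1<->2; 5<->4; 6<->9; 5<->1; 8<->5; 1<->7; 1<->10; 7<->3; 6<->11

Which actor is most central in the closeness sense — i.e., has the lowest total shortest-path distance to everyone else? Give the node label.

5

Farness (sum of distances to all others) for each node — 1:17, 2:24, 3:31, 4:25, 5:16, 6:22, 7:24, 8:25, 9:31, 10:26, 11:23.
The smallest farness is 16, for 5, so 5 has the highest closeness.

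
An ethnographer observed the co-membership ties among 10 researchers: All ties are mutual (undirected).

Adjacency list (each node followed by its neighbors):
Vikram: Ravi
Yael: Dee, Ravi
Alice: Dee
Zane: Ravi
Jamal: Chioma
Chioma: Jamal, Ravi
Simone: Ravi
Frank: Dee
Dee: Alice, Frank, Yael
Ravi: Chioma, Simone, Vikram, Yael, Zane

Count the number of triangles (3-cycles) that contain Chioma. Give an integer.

Chioma's neighbors are Jamal and Ravi, but none of them are tied to each other, so no triangle contains Chioma.

0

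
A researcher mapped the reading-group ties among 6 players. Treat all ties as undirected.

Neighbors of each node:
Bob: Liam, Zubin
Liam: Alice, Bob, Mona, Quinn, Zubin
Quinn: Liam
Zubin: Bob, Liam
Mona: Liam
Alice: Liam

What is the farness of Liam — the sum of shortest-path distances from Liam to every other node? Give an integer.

5

Distances from Liam: Alice:1, Bob:1, Mona:1, Quinn:1, Zubin:1.
Sum = 1 + 1 + 1 + 1 + 1 = 5.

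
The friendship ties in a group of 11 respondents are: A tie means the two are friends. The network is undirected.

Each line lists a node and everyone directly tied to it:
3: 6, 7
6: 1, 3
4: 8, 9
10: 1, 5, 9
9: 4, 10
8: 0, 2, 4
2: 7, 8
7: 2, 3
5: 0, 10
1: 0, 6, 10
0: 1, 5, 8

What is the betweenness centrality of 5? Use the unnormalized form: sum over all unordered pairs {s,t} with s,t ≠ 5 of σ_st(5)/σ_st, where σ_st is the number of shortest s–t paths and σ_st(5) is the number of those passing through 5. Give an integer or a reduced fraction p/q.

3/2

Pairs whose geodesics pass through 5 — 9–0: 1/3; 10–0: 1/2; 10–2: 1/3; 10–8: 1/3.
All other pairs contribute 0.
Summing the contributions gives betweenness(5) = 3/2.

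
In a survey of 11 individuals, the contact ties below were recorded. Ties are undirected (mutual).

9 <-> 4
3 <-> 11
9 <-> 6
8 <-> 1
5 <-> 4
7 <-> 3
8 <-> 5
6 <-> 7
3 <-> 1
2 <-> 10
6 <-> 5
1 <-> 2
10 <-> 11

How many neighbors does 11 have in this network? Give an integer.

2

11 is directly tied to 3 and 10. That is 2 neighbors, so the degree of 11 is 2.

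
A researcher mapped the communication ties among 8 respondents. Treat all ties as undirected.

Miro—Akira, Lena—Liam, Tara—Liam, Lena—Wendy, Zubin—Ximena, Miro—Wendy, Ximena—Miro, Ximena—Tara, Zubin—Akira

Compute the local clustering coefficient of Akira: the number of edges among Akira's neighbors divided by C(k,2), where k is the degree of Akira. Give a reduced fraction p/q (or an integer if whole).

Akira's neighbors: Miro and Zubin (k = 2).
Possible neighbor pairs: C(2,2) = 1. Edges among them: none → e = 0.
Clustering(Akira) = 0/1.

0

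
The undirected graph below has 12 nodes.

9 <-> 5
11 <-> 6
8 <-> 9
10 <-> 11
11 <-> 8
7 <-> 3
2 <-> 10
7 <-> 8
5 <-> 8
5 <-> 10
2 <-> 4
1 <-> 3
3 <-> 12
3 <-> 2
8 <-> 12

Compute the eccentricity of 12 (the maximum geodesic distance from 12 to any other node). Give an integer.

Distances from 12: 1:2, 2:2, 3:1, 4:3, 5:2, 6:3, 7:2, 8:1, 9:2, 10:3, 11:2.
The largest is 3 (to 10, 6, and 4), so the eccentricity of 12 is 3.

3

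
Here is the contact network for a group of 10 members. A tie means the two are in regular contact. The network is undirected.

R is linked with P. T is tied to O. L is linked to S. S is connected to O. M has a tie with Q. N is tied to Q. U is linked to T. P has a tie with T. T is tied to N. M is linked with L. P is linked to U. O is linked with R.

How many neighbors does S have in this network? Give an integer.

2

S is directly tied to L and O. That is 2 neighbors, so the degree of S is 2.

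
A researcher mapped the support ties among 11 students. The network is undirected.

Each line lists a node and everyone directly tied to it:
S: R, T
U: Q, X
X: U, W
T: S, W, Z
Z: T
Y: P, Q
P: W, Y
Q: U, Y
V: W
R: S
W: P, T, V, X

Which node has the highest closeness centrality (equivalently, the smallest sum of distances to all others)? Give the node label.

W

Farness (sum of distances to all others) for each node — P:23, Q:33, R:37, S:28, T:21, U:28, V:27, W:18, X:23, Y:28, Z:30.
The smallest farness is 18, for W, so W has the highest closeness.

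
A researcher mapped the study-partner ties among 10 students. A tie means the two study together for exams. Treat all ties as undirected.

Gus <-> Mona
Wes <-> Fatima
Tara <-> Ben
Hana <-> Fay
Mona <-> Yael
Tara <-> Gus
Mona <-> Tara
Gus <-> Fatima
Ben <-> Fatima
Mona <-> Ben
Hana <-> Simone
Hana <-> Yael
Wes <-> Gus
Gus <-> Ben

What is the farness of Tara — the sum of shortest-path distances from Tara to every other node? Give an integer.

20

Distances from Tara: Ben:1, Fatima:2, Fay:4, Gus:1, Hana:3, Mona:1, Simone:4, Wes:2, Yael:2.
Sum = 1 + 2 + 4 + 1 + 3 + 1 + 4 + 2 + 2 = 20.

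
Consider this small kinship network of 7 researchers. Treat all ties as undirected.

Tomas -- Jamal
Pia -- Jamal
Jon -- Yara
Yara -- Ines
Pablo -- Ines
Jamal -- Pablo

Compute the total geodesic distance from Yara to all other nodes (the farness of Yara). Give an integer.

15

Distances from Yara: Ines:1, Jamal:3, Jon:1, Pablo:2, Pia:4, Tomas:4.
Sum = 1 + 3 + 1 + 2 + 4 + 4 = 15.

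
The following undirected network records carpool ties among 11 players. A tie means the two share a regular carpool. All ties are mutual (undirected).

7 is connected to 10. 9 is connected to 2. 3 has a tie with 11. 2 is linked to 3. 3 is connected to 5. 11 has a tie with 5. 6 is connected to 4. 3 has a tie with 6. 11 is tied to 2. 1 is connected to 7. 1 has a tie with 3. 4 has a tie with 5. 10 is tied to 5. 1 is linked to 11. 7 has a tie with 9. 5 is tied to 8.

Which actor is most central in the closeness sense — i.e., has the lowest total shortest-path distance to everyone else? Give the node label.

3

Farness (sum of distances to all others) for each node — 1:19, 2:20, 3:15, 4:23, 5:16, 6:22, 7:20, 8:25, 9:24, 10:20, 11:16.
The smallest farness is 15, for 3, so 3 has the highest closeness.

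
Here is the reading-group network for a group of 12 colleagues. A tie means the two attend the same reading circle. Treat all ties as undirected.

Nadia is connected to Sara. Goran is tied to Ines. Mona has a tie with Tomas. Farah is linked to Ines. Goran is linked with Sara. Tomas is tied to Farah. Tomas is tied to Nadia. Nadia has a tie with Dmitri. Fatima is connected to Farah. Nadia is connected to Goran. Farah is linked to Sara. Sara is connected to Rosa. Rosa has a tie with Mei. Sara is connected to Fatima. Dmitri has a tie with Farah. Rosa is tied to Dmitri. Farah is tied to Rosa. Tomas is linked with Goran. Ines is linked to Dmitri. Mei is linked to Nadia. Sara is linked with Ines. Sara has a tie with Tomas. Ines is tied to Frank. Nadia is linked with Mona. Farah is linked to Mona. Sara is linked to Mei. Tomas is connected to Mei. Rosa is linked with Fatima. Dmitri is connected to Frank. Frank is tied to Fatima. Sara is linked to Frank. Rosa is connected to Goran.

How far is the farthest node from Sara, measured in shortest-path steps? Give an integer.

Distances from Sara: Dmitri:2, Farah:1, Fatima:1, Frank:1, Goran:1, Ines:1, Mei:1, Mona:2, Nadia:1, Rosa:1, Tomas:1.
The largest is 2 (to Mona and Dmitri), so the eccentricity of Sara is 2.

2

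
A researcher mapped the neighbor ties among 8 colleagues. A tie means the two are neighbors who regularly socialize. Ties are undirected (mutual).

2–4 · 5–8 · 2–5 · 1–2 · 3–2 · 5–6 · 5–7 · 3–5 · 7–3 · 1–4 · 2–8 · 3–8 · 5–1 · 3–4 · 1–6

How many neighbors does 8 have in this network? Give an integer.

8 is directly tied to 2, 3, and 5. That is 3 neighbors, so the degree of 8 is 3.

3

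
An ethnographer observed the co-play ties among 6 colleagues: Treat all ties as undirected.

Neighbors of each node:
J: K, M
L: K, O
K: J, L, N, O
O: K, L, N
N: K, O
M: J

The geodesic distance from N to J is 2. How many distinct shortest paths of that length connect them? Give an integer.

1

The shortest distance is 2, and the only length-2 path is N–K–J. So there is exactly 1 shortest path.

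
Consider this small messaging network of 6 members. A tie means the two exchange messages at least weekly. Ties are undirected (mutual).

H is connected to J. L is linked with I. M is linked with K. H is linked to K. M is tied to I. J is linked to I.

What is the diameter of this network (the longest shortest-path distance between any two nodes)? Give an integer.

3

Eccentricity of each node (its greatest distance to any other): H:3, I:2, J:2, K:3, L:3, M:2.
The maximum eccentricity is 3, realized for instance by the pair K–L via K – M – I – L. So the diameter is 3.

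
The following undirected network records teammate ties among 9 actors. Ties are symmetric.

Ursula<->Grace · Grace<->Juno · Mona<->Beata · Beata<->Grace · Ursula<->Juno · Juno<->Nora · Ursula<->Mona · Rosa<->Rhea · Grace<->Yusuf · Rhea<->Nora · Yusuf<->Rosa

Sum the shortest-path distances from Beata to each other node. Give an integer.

18

Distances from Beata: Grace:1, Juno:2, Mona:1, Nora:3, Rhea:4, Rosa:3, Ursula:2, Yusuf:2.
Sum = 1 + 2 + 1 + 3 + 4 + 3 + 2 + 2 = 18.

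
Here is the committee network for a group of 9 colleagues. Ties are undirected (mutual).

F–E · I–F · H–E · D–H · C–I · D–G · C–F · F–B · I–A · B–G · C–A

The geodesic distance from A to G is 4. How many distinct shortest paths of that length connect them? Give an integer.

The shortest distance is 4. The length-4 paths are: A–I–F–B–G; A–C–F–B–G.
That gives 2 distinct shortest paths.

2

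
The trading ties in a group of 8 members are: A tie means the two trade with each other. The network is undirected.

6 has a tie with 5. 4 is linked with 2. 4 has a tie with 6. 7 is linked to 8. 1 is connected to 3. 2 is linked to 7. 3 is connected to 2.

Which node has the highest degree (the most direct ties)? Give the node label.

2

Degrees — 1:1, 2:3, 3:2, 4:2, 5:1, 6:2, 7:2, 8:1.
The maximum is 3, attained only by 2.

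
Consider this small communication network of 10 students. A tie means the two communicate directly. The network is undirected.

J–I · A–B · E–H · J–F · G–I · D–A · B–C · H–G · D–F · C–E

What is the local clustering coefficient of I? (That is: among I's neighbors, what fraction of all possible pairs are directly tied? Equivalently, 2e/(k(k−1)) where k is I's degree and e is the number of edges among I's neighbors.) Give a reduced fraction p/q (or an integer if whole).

0

I's neighbors: G and J (k = 2).
Possible neighbor pairs: C(2,2) = 1. Edges among them: none → e = 0.
Clustering(I) = 0/1.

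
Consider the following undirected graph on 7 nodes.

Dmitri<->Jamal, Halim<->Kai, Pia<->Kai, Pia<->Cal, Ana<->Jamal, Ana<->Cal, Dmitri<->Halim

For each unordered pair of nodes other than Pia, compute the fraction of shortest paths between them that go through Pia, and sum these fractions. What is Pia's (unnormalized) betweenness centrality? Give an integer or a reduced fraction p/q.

Pairs whose geodesics pass through Pia — Cal–Halim: 1; Cal–Kai: 1; Ana–Kai: 1.
All other pairs contribute 0.
Summing the contributions gives betweenness(Pia) = 3.

3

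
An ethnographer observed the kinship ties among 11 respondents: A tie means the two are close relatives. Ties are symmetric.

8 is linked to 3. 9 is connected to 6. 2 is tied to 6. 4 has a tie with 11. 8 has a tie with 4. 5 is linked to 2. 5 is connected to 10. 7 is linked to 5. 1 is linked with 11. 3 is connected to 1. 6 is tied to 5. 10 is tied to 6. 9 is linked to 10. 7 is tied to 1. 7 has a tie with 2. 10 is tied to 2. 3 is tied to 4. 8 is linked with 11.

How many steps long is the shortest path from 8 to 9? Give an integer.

One shortest route is 8 – 11 – 1 – 7 – 5 – 10 – 9, which uses 6 edges, and at distance 5 from 8 we only reach {6, 10}, which does not include 9. So d(8,9) = 6.

6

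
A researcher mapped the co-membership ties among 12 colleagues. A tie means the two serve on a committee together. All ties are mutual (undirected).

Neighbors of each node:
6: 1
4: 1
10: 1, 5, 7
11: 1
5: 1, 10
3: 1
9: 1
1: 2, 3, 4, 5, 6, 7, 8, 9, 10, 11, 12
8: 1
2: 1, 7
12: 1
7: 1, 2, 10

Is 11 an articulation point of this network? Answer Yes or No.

Even without 11, every remaining node can still reach every other (the residual graph is connected), so 11 is not a cut vertex.

No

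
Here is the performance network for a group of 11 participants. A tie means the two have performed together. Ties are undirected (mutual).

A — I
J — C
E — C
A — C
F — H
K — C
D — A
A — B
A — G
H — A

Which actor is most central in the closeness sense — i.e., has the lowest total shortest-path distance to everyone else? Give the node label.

A

Farness (sum of distances to all others) for each node — A:14, B:23, C:17, D:23, E:26, F:30, G:23, H:21, I:23, J:26, K:26.
The smallest farness is 14, for A, so A has the highest closeness.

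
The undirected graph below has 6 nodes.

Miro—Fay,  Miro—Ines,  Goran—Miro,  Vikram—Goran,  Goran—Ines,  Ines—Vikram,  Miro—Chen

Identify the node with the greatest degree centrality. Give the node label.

Miro

Degrees — Chen:1, Fay:1, Goran:3, Ines:3, Miro:4, Vikram:2.
The maximum is 4, attained only by Miro.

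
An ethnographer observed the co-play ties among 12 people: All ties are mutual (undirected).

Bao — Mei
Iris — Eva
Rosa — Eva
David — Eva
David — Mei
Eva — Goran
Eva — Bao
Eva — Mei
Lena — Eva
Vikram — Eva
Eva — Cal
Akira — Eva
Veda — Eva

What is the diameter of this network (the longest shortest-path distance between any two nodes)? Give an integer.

Eccentricity of each node (its greatest distance to any other): Akira:2, Bao:2, Cal:2, David:2, Eva:1, Goran:2, Iris:2, Lena:2, Mei:2, Rosa:2, Veda:2, Vikram:2.
The maximum eccentricity is 2, realized for instance by the pair Lena–Goran via Lena – Eva – Goran. So the diameter is 2.

2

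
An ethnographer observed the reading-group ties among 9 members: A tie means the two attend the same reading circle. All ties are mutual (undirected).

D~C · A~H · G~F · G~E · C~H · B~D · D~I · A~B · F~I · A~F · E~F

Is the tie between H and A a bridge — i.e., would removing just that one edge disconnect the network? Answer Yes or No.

No

Even without that edge, H still reaches A via H – C – D – B – A, so the network stays connected. Not a bridge.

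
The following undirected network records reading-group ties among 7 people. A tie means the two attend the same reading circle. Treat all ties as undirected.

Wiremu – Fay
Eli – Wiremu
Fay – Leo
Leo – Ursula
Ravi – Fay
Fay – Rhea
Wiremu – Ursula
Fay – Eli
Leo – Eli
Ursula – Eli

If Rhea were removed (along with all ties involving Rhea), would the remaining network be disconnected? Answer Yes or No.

No

Even without Rhea, every remaining node can still reach every other (the residual graph is connected), so Rhea is not a cut vertex.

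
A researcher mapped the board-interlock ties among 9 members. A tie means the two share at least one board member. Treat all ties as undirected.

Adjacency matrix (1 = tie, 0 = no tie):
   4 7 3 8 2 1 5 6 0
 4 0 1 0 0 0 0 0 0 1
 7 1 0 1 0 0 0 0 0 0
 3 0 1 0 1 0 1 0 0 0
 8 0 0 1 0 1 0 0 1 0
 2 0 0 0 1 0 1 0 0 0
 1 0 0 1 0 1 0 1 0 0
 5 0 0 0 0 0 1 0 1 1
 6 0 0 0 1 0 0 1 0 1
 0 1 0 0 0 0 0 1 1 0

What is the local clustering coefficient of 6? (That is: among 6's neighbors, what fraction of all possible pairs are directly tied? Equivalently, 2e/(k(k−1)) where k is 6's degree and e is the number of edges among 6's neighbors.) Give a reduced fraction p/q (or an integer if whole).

6's neighbors: 0, 5, and 8 (k = 3).
Possible neighbor pairs: C(3,2) = 3. Edges among them: 0–5 → e = 1.
Clustering(6) = 1/3.

1/3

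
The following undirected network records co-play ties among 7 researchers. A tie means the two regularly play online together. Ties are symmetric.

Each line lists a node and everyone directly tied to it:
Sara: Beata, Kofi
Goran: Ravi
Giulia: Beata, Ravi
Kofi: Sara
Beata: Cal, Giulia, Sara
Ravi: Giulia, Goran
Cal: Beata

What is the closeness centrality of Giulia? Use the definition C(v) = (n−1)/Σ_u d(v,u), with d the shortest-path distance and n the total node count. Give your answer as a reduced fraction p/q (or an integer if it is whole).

6/11

Distances from Giulia: Beata:1, Cal:2, Goran:2, Kofi:3, Ravi:1, Sara:2. Sum = 11.
n = 7, so closeness = 6/11.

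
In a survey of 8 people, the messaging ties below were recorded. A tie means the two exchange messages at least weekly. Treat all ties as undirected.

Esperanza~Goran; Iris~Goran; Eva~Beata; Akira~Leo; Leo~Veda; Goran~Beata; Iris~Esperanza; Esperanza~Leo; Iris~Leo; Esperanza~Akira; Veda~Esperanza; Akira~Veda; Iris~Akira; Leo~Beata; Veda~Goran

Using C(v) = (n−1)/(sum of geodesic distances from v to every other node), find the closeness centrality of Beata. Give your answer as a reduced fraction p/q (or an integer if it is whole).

7/11

Distances from Beata: Akira:2, Esperanza:2, Eva:1, Goran:1, Iris:2, Leo:1, Veda:2. Sum = 11.
n = 8, so closeness = 7/11.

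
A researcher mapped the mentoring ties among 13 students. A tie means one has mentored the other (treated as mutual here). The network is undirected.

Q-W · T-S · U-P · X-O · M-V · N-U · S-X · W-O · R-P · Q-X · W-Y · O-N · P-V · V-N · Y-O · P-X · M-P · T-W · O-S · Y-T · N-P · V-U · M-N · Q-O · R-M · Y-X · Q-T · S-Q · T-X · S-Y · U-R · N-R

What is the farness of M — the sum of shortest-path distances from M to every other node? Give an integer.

Distances from M: N:1, O:2, P:1, Q:3, R:1, S:3, T:3, U:2, V:1, W:3, X:2, Y:3.
Sum = 1 + 2 + 1 + 3 + 1 + 3 + 3 + 2 + 1 + 3 + 2 + 3 = 25.

25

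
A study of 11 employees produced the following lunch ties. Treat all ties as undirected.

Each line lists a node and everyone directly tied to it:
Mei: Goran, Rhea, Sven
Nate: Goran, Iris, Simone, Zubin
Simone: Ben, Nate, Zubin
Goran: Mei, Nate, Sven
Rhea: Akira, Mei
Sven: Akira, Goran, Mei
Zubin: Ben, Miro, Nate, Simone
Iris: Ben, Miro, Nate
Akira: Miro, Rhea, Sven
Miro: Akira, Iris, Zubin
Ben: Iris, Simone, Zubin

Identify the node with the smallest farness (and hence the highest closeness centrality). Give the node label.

Nate

Farness (sum of distances to all others) for each node — Akira:20, Ben:25, Goran:19, Iris:20, Mei:23, Miro:19, Nate:18, Rhea:25, Simone:22, Sven:22, Zubin:19.
The smallest farness is 18, for Nate, so Nate has the highest closeness.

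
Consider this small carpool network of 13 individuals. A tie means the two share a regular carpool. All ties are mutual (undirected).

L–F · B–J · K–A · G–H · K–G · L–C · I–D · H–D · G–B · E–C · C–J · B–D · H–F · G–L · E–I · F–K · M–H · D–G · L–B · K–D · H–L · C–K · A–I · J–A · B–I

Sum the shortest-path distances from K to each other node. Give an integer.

20

Distances from K: A:1, B:2, C:1, D:1, E:2, F:1, G:1, H:2, I:2, J:2, L:2, M:3.
Sum = 1 + 2 + 1 + 1 + 2 + 1 + 1 + 2 + 2 + 2 + 2 + 3 = 20.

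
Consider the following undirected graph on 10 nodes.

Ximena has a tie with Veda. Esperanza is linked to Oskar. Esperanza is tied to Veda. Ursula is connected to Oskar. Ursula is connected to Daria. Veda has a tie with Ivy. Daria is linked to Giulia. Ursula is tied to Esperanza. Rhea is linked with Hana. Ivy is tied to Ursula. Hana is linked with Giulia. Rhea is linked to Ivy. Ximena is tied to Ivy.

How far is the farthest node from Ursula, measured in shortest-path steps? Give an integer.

3

Distances from Ursula: Daria:1, Esperanza:1, Giulia:2, Hana:3, Ivy:1, Oskar:1, Rhea:2, Veda:2, Ximena:2.
The largest is 3 (to Hana), so the eccentricity of Ursula is 3.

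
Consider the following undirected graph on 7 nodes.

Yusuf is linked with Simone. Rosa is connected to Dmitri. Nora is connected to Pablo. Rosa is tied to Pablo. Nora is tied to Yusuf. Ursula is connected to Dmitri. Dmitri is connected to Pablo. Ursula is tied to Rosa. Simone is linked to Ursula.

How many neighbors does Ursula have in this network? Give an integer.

Ursula is directly tied to Dmitri, Rosa, and Simone. That is 3 neighbors, so the degree of Ursula is 3.

3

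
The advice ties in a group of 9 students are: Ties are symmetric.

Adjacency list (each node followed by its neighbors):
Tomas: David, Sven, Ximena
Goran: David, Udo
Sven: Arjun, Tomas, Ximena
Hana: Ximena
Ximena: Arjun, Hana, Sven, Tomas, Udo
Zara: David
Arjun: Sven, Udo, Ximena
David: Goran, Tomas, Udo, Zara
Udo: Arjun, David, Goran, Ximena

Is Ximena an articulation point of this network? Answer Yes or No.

Yes

Removing Ximena leaves {Arjun, David, Goran, Sven, Tomas, Udo, and Zara} with no path to {Hana}, so the network splits into 2 components. Ximena is a cut vertex.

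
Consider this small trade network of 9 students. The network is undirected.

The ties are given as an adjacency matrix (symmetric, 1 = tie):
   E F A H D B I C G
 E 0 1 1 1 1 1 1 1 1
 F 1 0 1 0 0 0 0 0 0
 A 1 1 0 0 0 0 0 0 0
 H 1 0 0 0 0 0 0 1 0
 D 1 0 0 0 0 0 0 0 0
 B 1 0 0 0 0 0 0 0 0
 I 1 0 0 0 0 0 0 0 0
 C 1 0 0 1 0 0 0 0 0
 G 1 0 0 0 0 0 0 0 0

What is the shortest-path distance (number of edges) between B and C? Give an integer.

2

One shortest route is B – E – C, which uses 2 edges, and B and C are not directly tied, so nothing shorter exists. So d(B,C) = 2.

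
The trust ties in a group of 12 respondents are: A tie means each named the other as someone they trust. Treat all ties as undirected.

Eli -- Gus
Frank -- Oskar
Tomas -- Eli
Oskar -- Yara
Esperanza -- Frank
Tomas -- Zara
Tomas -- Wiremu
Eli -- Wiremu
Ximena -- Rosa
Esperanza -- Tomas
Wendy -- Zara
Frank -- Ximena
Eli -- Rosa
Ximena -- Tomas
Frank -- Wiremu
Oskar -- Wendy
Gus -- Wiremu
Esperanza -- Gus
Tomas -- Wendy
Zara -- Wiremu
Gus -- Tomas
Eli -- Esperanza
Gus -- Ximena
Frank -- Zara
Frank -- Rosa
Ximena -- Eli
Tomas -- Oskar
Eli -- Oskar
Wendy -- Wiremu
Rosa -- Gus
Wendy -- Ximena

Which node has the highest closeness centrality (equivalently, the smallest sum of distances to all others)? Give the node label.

Tomas

Farness (sum of distances to all others) for each node — Eli:15, Esperanza:19, Frank:16, Gus:17, Oskar:17, Rosa:19, Tomas:14, Wendy:17, Wiremu:17, Ximena:17, Yara:27, Zara:19.
The smallest farness is 14, for Tomas, so Tomas has the highest closeness.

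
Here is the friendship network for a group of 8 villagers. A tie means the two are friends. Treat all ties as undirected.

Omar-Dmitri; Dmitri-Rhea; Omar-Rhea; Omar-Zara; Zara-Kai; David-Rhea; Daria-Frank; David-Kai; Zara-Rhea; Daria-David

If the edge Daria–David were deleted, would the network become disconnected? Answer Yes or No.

Without the Daria–David edge there is no alternate route between Daria and David, so the network disconnects. It is a bridge.

Yes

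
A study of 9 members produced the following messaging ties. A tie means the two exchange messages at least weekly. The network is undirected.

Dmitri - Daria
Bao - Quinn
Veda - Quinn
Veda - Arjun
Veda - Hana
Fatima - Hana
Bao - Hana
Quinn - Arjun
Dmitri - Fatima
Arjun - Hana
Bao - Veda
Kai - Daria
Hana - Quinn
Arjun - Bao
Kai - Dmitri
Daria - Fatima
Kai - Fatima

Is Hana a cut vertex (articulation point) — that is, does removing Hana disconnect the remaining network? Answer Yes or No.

Removing Hana leaves {Arjun, Bao, Quinn, and Veda} with no path to {Daria, Dmitri, Fatima, and Kai}, so the network splits into 2 components. Hana is a cut vertex.

Yes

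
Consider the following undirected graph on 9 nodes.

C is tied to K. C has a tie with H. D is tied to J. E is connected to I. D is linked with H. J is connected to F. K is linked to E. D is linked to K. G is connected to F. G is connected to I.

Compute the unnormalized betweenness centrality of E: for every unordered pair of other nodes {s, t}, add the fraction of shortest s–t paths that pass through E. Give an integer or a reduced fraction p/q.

6

Pairs whose geodesics pass through E — K–G: 1; K–I: 1; C–G: 1; C–I: 1; H–I: 2/2; D–I: 1.
All other pairs contribute 0.
Summing the contributions gives betweenness(E) = 6.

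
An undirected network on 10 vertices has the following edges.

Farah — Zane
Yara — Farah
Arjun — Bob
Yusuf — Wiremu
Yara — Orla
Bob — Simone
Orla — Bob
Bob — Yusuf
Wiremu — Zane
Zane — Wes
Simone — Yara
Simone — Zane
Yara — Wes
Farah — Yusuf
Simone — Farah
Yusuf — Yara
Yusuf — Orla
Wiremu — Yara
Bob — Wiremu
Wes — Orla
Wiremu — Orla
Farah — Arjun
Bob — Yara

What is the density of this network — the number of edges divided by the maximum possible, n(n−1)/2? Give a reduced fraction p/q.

There are 23 edges and 10 nodes, so the maximum possible is C(10,2) = 45.
Density = 23/45.

23/45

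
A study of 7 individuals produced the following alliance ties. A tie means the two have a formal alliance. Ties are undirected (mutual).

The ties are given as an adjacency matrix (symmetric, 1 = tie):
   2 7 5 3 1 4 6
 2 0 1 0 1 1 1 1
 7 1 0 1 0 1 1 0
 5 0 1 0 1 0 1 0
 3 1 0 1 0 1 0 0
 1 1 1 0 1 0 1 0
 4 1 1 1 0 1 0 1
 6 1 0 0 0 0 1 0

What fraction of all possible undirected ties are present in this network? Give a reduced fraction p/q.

13/21

There are 13 edges and 7 nodes, so the maximum possible is C(7,2) = 21.
Density = 13/21.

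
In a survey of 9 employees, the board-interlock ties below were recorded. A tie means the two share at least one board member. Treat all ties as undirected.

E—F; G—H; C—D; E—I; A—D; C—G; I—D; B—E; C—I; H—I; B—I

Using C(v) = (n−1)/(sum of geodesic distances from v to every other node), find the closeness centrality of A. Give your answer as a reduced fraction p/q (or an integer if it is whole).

8/21

Distances from A: B:3, C:2, D:1, E:3, F:4, G:3, H:3, I:2. Sum = 21.
n = 9, so closeness = 8/21.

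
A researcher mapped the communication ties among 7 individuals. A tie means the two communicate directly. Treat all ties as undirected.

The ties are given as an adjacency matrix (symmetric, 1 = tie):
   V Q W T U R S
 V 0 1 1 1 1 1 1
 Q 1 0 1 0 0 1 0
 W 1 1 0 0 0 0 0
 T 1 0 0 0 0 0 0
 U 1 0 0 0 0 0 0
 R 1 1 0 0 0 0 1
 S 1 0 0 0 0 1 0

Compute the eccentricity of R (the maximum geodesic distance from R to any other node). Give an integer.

2

Distances from R: Q:1, S:1, T:2, U:2, V:1, W:2.
The largest is 2 (to W, T, and U), so the eccentricity of R is 2.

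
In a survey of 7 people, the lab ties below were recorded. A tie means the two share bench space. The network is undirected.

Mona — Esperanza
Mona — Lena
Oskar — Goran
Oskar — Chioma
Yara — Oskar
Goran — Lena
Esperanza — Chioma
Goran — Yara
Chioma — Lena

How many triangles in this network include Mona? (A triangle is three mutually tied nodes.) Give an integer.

Mona's neighbors are Esperanza and Lena, but none of them are tied to each other, so no triangle contains Mona.

0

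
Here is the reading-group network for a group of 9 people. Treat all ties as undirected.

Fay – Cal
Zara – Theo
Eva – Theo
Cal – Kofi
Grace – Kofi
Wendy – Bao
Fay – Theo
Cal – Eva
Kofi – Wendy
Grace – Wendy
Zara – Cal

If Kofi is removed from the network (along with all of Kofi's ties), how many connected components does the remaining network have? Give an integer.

Without Kofi, the remaining ties split the others into: {Bao, Grace, Wendy}; {Cal, Eva, Fay, Theo, Zara}.
That's 2 separate components.

2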